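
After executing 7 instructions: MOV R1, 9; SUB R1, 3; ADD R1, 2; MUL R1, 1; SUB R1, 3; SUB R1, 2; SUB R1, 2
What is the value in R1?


Register state trace:
  MOV R1, 9  → R1 = 9
  SUB R1, 3  → R1 = 9 - 3 = 6
  ADD R1, 2  → R1 = 6 + 2 = 8
  MUL R1, 1  → R1 = 8 * 1 = 8
  SUB R1, 3  → R1 = 8 - 3 = 5
  SUB R1, 2  → R1 = 5 - 2 = 3
  SUB R1, 2  → R1 = 3 - 2 = 1
Final: R1 = 1

1


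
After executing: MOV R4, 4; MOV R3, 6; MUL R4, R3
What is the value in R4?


Register state trace:
  MOV R4, 4  → R4 = 4
  MOV R3, 6  → R3 = 6
  MUL R4, R3  → R4 = 4 * 6 = 24
Final: R4 = 24

24


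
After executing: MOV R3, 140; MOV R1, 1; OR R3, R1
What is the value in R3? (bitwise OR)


Register state trace:
  MOV R3, 140  → R3 = 140 (0b10001100)
  MOV R1, 1  → R1 = 1 (0b00000001)
  OR R3, R1   → R3 = 140 OR 1 = 141 (0b10001101)
Final: R3 = 141

141


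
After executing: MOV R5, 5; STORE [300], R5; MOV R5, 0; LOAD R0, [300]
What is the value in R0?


Register and memory trace:
  MOV R5, 5  → R5 = 5
  STORE [300], R5  → mem[300] = 5
  MOV R5, 0  → R5 = 0
  LOAD R0, [300]  → R0 = mem[300] = 5
Final: R0 = 5

5


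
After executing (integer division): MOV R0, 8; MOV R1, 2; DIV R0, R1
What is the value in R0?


Register state trace:
  MOV R0, 8  → R0 = 8
  MOV R1, 2  → R1 = 2
  DIV R0, R1  → R0 = 8 // 2 = 4
Final: R0 = 4

4


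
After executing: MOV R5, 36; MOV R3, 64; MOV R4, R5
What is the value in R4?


Register state trace:
  MOV R5, 36  → R5 = 36
  MOV R3, 64  → R3 = 64
  MOV R4, R5  → R4 = 36
Final: R4 = 36

36


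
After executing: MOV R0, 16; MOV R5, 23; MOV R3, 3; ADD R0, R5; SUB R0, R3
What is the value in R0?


Register state trace:
  MOV R0, 16  → R0 = 16
  MOV R5, 23  → R5 = 23
  MOV R3, 3  → R3 = 3
  ADD R0, R5  → R0 = 16 + 23 = 39
  SUB R0, R3  → R0 = 39 - 3 = 36
Final: R0 = 36

36


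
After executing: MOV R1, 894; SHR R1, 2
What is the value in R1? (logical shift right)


Register state trace:
  MOV R1, 894  → R1 = 894
  SHR R1, 2  → R1 = 894 >> 2 = 894 // 2^2 = 223
Final: R1 = 223

223


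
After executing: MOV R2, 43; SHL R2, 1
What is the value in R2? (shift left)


Register state trace:
  MOV R2, 43  → R2 = 43
  SHL R2, 1  → R2 = 43 << 1 = 43 * 2^1 = 86
Final: R2 = 86

86


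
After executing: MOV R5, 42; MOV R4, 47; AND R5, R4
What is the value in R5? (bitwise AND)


Register state trace:
  MOV R5, 42  → R5 = 42 (0b00101010)
  MOV R4, 47  → R4 = 47 (0b00101111)
  AND R5, R4  → R5 = 42 AND 47 = 42 (0b00101010)
Final: R5 = 42

42


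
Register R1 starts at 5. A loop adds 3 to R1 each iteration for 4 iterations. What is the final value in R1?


Starting value: R1 = 5
  Iter 1: R1 = 5 + 3 = 8
  Iter 2: R1 = 8 + 3 = 11
  Iter 3: R1 = 11 + 3 = 14
  Iter 4: R1 = 14 + 3 = 17
Final: R1 = 17

17


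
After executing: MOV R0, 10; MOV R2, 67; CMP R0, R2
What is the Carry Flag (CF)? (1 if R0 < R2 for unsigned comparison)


Register state trace:
  MOV R0, 10  → R0 = 10
  MOV R2, 67  → R2 = 67
  CMP R0, R2  → unsigned 10 - 67: borrow occurs
  10 < 67, so CF = 1
CF = 1

1


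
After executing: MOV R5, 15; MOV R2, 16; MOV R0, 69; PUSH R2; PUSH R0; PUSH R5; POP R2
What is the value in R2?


Stack trace (top is rightmost):
  MOV R5, 15  → R5 = 15
  MOV R2, 16  → R2 = 16
  MOV R0, 69  → R0 = 69
  PUSH R2  → stack: [16]
  PUSH R0  → stack: [16, 69]
  PUSH R5  → stack: [16, 69, 15]
  POP R2  → R2 = 15, stack: [16, 69]
Final: R2 = 15

15


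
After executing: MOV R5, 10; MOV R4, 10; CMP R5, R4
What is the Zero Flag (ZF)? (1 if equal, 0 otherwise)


Register state trace:
  MOV R5, 10  → R5 = 10
  MOV R4, 10  → R4 = 10
  CMP R5, R4  → computes 10 - 10 = 0
  Result is zero, so values are equal
ZF = 1

1


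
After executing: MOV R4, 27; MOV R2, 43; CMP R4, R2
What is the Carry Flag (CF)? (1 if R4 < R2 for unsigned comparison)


Register state trace:
  MOV R4, 27  → R4 = 27
  MOV R2, 43  → R2 = 43
  CMP R4, R2  → unsigned 27 - 43: borrow occurs
  27 < 43, so CF = 1
CF = 1

1


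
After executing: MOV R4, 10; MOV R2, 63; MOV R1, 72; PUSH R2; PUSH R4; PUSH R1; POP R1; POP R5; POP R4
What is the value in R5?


Stack trace (top is rightmost):
  MOV R4, 10  → R4 = 10
  MOV R2, 63  → R2 = 63
  MOV R1, 72  → R1 = 72
  PUSH R2  → stack: [63]
  PUSH R4  → stack: [63, 10]
  PUSH R1  → stack: [63, 10, 72]
  POP R1  → R1 = 72, stack: [63, 10]
  POP R5  → R5 = 10, stack: [63]
  POP R4  → R4 = 63, stack: []
Final: R5 = 10

10


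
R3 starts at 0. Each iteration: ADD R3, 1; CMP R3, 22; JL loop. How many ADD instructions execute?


Loop trace (R3 starts at 0, target 22, step 1):
  ADD #1: R3 = 0 + 1 = 1  → 1 < 22, loop
  ADD #2: R3 = 1 + 1 = 2  → 2 < 22, loop
  ADD #3: R3 = 2 + 1 = 3  → 3 < 22, loop
  ADD #4: R3 = 3 + 1 = 4  → 4 < 22, loop
  ADD #5: R3 = 4 + 1 = 5  → 5 < 22, loop
  ADD #6: R3 = 5 + 1 = 6  → 6 < 22, loop
  ADD #7: R3 = 6 + 1 = 7  → 7 < 22, loop
  ADD #8: R3 = 7 + 1 = 8  → 8 < 22, loop
  ADD #9: R3 = 8 + 1 = 9  → 9 < 22, loop
  ADD #10: R3 = 9 + 1 = 10  → 10 < 22, loop
  ADD #11: R3 = 10 + 1 = 11  → 11 < 22, loop
  ADD #12: R3 = 11 + 1 = 12  → 12 < 22, loop
  ADD #13: R3 = 12 + 1 = 13  → 13 < 22, loop
  ADD #14: R3 = 13 + 1 = 14  → 14 < 22, loop
  ADD #15: R3 = 14 + 1 = 15  → 15 < 22, loop
  ADD #16: R3 = 15 + 1 = 16  → 16 < 22, loop
  ADD #17: R3 = 16 + 1 = 17  → 17 < 22, loop
  ADD #18: R3 = 17 + 1 = 18  → 18 < 22, loop
  ADD #19: R3 = 18 + 1 = 19  → 19 < 22, loop
  ADD #20: R3 = 19 + 1 = 20  → 20 < 22, loop
  ADD #21: R3 = 20 + 1 = 21  → 21 < 22, loop
  ADD #22: R3 = 21 + 1 = 22  → 22 >= 22, exit
Total ADD instructions: 22

22


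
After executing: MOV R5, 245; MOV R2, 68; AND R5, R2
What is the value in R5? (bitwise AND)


Register state trace:
  MOV R5, 245  → R5 = 245 (0b11110101)
  MOV R2, 68  → R2 = 68 (0b01000100)
  AND R5, R2  → R5 = 245 AND 68 = 68 (0b01000100)
Final: R5 = 68

68


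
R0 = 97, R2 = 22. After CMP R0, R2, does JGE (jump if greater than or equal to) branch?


Trace:
  R0 = 97, R2 = 22
  CMP R0, R2  → compares 97 vs 22
  JGE checks: is 97 greater than or equal to 22?
  97 > 22, so condition is true
Branch taken: Yes

Yes


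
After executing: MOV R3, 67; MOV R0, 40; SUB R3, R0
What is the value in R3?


Register state trace:
  MOV R3, 67  → R3 = 67
  MOV R0, 40  → R0 = 40
  SUB R3, R0  → R3 = 67 - 40 = 27
Final: R3 = 27

27


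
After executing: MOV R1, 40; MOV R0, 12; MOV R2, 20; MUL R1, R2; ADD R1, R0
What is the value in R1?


Register state trace:
  MOV R1, 40  → R1 = 40
  MOV R0, 12  → R0 = 12
  MOV R2, 20  → R2 = 20
  MUL R1, R2  → R1 = 40 * 20 = 800
  ADD R1, R0  → R1 = 800 + 12 = 812
Final: R1 = 812

812


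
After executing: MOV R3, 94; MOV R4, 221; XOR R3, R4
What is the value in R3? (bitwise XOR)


Register state trace:
  MOV R3, 94  → R3 = 94 (0b01011110)
  MOV R4, 221  → R4 = 221 (0b11011101)
  XOR R3, R4  → R3 = 94 XOR 221 = 131 (0b10000011)
Final: R3 = 131

131


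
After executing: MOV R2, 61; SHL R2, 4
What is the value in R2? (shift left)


Register state trace:
  MOV R2, 61  → R2 = 61
  SHL R2, 4  → R2 = 61 << 4 = 61 * 2^4 = 976
Final: R2 = 976

976


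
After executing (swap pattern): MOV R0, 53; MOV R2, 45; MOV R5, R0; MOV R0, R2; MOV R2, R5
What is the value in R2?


Register state trace (swap pattern):
  MOV R0, 53  → R0 = 53
  MOV R2, 45  → R2 = 45
  MOV R5, R0  → R5 = 53  (save R0)
  MOV R0, R2  → R0 = 45  (R0 gets R2's value)
  MOV R2, R5  → R2 = 53  (R2 gets saved value)
Final: R2 = 53

53


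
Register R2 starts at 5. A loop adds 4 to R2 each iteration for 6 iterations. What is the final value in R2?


Starting value: R2 = 5
  Iter 1: R2 = 5 + 4 = 9
  Iter 2: R2 = 9 + 4 = 13
  Iter 3: R2 = 13 + 4 = 17
  Iter 4: R2 = 17 + 4 = 21
  Iter 5: R2 = 21 + 4 = 25
  Iter 6: R2 = 25 + 4 = 29
Final: R2 = 29

29


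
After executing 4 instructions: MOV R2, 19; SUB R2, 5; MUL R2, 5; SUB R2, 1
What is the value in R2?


Register state trace:
  MOV R2, 19  → R2 = 19
  SUB R2, 5  → R2 = 19 - 5 = 14
  MUL R2, 5  → R2 = 14 * 5 = 70
  SUB R2, 1  → R2 = 70 - 1 = 69
Final: R2 = 69

69


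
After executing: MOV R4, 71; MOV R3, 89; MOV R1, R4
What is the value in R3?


Register state trace:
  MOV R4, 71  → R4 = 71
  MOV R3, 89  → R3 = 89
  MOV R1, R4  → R1 = 71
Final: R3 = 89

89


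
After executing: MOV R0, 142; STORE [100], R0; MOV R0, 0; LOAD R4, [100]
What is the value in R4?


Register and memory trace:
  MOV R0, 142  → R0 = 142
  STORE [100], R0  → mem[100] = 142
  MOV R0, 0  → R0 = 0
  LOAD R4, [100]  → R4 = mem[100] = 142
Final: R4 = 142

142


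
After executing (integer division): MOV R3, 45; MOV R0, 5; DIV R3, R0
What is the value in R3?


Register state trace:
  MOV R3, 45  → R3 = 45
  MOV R0, 5  → R0 = 5
  DIV R3, R0  → R3 = 45 // 5 = 9
Final: R3 = 9

9


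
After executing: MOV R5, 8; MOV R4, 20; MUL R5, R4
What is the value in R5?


Register state trace:
  MOV R5, 8  → R5 = 8
  MOV R4, 20  → R4 = 20
  MUL R5, R4  → R5 = 8 * 20 = 160
Final: R5 = 160

160


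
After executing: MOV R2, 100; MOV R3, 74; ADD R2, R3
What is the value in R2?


Register state trace:
  MOV R2, 100  → R2 = 100
  MOV R3, 74  → R3 = 74
  ADD R2, R3  → R2 = 100 + 74 = 174
Final: R2 = 174

174


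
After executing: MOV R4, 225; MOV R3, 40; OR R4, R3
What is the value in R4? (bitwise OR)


Register state trace:
  MOV R4, 225  → R4 = 225 (0b11100001)
  MOV R3, 40  → R3 = 40 (0b00101000)
  OR R4, R3   → R4 = 225 OR 40 = 233 (0b11101001)
Final: R4 = 233

233


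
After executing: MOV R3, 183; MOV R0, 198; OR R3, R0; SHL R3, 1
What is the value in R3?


Register state trace:
  MOV R3, 183  → R3 = 183 (0b10110111)
  MOV R0, 198  → R0 = 198 (0b11000110)
  OR R3, R0  → R3 = 183 OR 198 = 247 (0b11110111)
  SHL R3, 1  → R3 = 247 << 1 = 494
Final: R3 = 494

494


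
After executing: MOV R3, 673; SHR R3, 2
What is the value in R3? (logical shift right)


Register state trace:
  MOV R3, 673  → R3 = 673
  SHR R3, 2  → R3 = 673 >> 2 = 673 // 2^2 = 168
Final: R3 = 168

168


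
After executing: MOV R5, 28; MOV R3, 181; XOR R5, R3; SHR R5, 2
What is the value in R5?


Register state trace:
  MOV R5, 28  → R5 = 28 (0b00011100)
  MOV R3, 181  → R3 = 181 (0b10110101)
  XOR R5, R3  → R5 = 28 XOR 181 = 169 (0b10101001)
  SHR R5, 2  → R5 = 169 >> 2 = 42
Final: R5 = 42

42


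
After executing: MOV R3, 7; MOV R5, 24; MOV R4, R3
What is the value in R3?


Register state trace:
  MOV R3, 7  → R3 = 7
  MOV R5, 24  → R5 = 24
  MOV R4, R3  → R4 = 7
Final: R3 = 7

7


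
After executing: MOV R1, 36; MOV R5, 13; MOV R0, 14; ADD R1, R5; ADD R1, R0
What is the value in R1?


Register state trace:
  MOV R1, 36  → R1 = 36
  MOV R5, 13  → R5 = 13
  MOV R0, 14  → R0 = 14
  ADD R1, R5  → R1 = 36 + 13 = 49
  ADD R1, R0  → R1 = 49 + 14 = 63
Final: R1 = 63

63


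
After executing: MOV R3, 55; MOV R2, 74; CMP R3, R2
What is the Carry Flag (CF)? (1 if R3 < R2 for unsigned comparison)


Register state trace:
  MOV R3, 55  → R3 = 55
  MOV R2, 74  → R2 = 74
  CMP R3, R2  → unsigned 55 - 74: borrow occurs
  55 < 74, so CF = 1
CF = 1

1


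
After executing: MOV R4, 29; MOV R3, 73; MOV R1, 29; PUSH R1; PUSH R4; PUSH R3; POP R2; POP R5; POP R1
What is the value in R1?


Stack trace (top is rightmost):
  MOV R4, 29  → R4 = 29
  MOV R3, 73  → R3 = 73
  MOV R1, 29  → R1 = 29
  PUSH R1  → stack: [29]
  PUSH R4  → stack: [29, 29]
  PUSH R3  → stack: [29, 29, 73]
  POP R2  → R2 = 73, stack: [29, 29]
  POP R5  → R5 = 29, stack: [29]
  POP R1  → R1 = 29, stack: []
Final: R1 = 29

29


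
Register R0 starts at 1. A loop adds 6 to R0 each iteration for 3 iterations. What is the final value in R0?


Starting value: R0 = 1
  Iter 1: R0 = 1 + 6 = 7
  Iter 2: R0 = 7 + 6 = 13
  Iter 3: R0 = 13 + 6 = 19
Final: R0 = 19

19


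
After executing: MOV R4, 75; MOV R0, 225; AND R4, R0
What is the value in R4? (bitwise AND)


Register state trace:
  MOV R4, 75  → R4 = 75 (0b01001011)
  MOV R0, 225  → R0 = 225 (0b11100001)
  AND R4, R0  → R4 = 75 AND 225 = 65 (0b01000001)
Final: R4 = 65

65


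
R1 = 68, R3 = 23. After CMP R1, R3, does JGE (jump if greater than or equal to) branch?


Trace:
  R1 = 68, R3 = 23
  CMP R1, R3  → compares 68 vs 23
  JGE checks: is 68 greater than or equal to 23?
  68 > 23, so condition is true
Branch taken: Yes

Yes


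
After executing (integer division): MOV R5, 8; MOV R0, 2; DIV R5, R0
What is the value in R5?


Register state trace:
  MOV R5, 8  → R5 = 8
  MOV R0, 2  → R0 = 2
  DIV R5, R0  → R5 = 8 // 2 = 4
Final: R5 = 4

4


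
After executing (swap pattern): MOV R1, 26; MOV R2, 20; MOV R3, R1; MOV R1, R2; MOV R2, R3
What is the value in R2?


Register state trace (swap pattern):
  MOV R1, 26  → R1 = 26
  MOV R2, 20  → R2 = 20
  MOV R3, R1  → R3 = 26  (save R1)
  MOV R1, R2  → R1 = 20  (R1 gets R2's value)
  MOV R2, R3  → R2 = 26  (R2 gets saved value)
Final: R2 = 26

26


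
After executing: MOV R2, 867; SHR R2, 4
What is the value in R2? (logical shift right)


Register state trace:
  MOV R2, 867  → R2 = 867
  SHR R2, 4  → R2 = 867 >> 4 = 867 // 2^4 = 54
Final: R2 = 54

54


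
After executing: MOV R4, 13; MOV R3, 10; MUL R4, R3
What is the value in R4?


Register state trace:
  MOV R4, 13  → R4 = 13
  MOV R3, 10  → R3 = 10
  MUL R4, R3  → R4 = 13 * 10 = 130
Final: R4 = 130

130


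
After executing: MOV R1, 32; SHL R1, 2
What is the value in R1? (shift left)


Register state trace:
  MOV R1, 32  → R1 = 32
  SHL R1, 2  → R1 = 32 << 2 = 32 * 2^2 = 128
Final: R1 = 128

128


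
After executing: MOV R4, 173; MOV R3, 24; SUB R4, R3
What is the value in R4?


Register state trace:
  MOV R4, 173  → R4 = 173
  MOV R3, 24  → R3 = 24
  SUB R4, R3  → R4 = 173 - 24 = 149
Final: R4 = 149

149


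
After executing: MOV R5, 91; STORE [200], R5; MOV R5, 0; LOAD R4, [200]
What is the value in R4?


Register and memory trace:
  MOV R5, 91  → R5 = 91
  STORE [200], R5  → mem[200] = 91
  MOV R5, 0  → R5 = 0
  LOAD R4, [200]  → R4 = mem[200] = 91
Final: R4 = 91

91


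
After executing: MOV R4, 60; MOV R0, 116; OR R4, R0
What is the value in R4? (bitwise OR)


Register state trace:
  MOV R4, 60  → R4 = 60 (0b00111100)
  MOV R0, 116  → R0 = 116 (0b01110100)
  OR R4, R0   → R4 = 60 OR 116 = 124 (0b01111100)
Final: R4 = 124

124


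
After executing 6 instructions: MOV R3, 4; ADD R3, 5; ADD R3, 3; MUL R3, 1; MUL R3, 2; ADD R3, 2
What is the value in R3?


Register state trace:
  MOV R3, 4  → R3 = 4
  ADD R3, 5  → R3 = 4 + 5 = 9
  ADD R3, 3  → R3 = 9 + 3 = 12
  MUL R3, 1  → R3 = 12 * 1 = 12
  MUL R3, 2  → R3 = 12 * 2 = 24
  ADD R3, 2  → R3 = 24 + 2 = 26
Final: R3 = 26

26


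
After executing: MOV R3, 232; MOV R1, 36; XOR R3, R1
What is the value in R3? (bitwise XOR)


Register state trace:
  MOV R3, 232  → R3 = 232 (0b11101000)
  MOV R1, 36  → R1 = 36 (0b00100100)
  XOR R3, R1  → R3 = 232 XOR 36 = 204 (0b11001100)
Final: R3 = 204

204


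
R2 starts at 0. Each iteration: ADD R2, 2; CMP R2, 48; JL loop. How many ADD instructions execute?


Loop trace (R2 starts at 0, target 48, step 2):
  ADD #1: R2 = 0 + 2 = 2  → 2 < 48, loop
  ADD #2: R2 = 2 + 2 = 4  → 4 < 48, loop
  ADD #3: R2 = 4 + 2 = 6  → 6 < 48, loop
  ADD #4: R2 = 6 + 2 = 8  → 8 < 48, loop
  ADD #5: R2 = 8 + 2 = 10  → 10 < 48, loop
  ADD #6: R2 = 10 + 2 = 12  → 12 < 48, loop
  ADD #7: R2 = 12 + 2 = 14  → 14 < 48, loop
  ADD #8: R2 = 14 + 2 = 16  → 16 < 48, loop
  ADD #9: R2 = 16 + 2 = 18  → 18 < 48, loop
  ADD #10: R2 = 18 + 2 = 20  → 20 < 48, loop
  ADD #11: R2 = 20 + 2 = 22  → 22 < 48, loop
  ADD #12: R2 = 22 + 2 = 24  → 24 < 48, loop
  ADD #13: R2 = 24 + 2 = 26  → 26 < 48, loop
  ADD #14: R2 = 26 + 2 = 28  → 28 < 48, loop
  ADD #15: R2 = 28 + 2 = 30  → 30 < 48, loop
  ADD #16: R2 = 30 + 2 = 32  → 32 < 48, loop
  ADD #17: R2 = 32 + 2 = 34  → 34 < 48, loop
  ADD #18: R2 = 34 + 2 = 36  → 36 < 48, loop
  ADD #19: R2 = 36 + 2 = 38  → 38 < 48, loop
  ADD #20: R2 = 38 + 2 = 40  → 40 < 48, loop
  ADD #21: R2 = 40 + 2 = 42  → 42 < 48, loop
  ADD #22: R2 = 42 + 2 = 44  → 44 < 48, loop
  ADD #23: R2 = 44 + 2 = 46  → 46 < 48, loop
  ADD #24: R2 = 46 + 2 = 48  → 48 >= 48, exit
Total ADD instructions: 24

24


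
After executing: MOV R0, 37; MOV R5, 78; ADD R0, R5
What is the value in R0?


Register state trace:
  MOV R0, 37  → R0 = 37
  MOV R5, 78  → R5 = 78
  ADD R0, R5  → R0 = 37 + 78 = 115
Final: R0 = 115

115


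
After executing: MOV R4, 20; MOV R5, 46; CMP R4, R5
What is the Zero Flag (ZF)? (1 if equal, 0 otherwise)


Register state trace:
  MOV R4, 20  → R4 = 20
  MOV R5, 46  → R5 = 46
  CMP R4, R5  → computes 20 - 46 = -26
  Result is nonzero, so values are not equal
ZF = 0

0


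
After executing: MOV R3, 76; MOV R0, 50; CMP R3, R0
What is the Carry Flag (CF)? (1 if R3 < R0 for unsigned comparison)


Register state trace:
  MOV R3, 76  → R3 = 76
  MOV R0, 50  → R0 = 50
  CMP R3, R0  → unsigned 76 - 50: no borrow
  76 >= 50, so CF = 0
CF = 0

0


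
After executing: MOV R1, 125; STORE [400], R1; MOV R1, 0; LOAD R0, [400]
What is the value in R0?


Register and memory trace:
  MOV R1, 125  → R1 = 125
  STORE [400], R1  → mem[400] = 125
  MOV R1, 0  → R1 = 0
  LOAD R0, [400]  → R0 = mem[400] = 125
Final: R0 = 125

125


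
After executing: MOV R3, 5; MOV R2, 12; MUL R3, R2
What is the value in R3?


Register state trace:
  MOV R3, 5  → R3 = 5
  MOV R2, 12  → R2 = 12
  MUL R3, R2  → R3 = 5 * 12 = 60
Final: R3 = 60

60


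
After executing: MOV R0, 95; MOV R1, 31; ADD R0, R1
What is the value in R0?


Register state trace:
  MOV R0, 95  → R0 = 95
  MOV R1, 31  → R1 = 31
  ADD R0, R1  → R0 = 95 + 31 = 126
Final: R0 = 126

126


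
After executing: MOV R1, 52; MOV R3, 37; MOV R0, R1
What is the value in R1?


Register state trace:
  MOV R1, 52  → R1 = 52
  MOV R3, 37  → R3 = 37
  MOV R0, R1  → R0 = 52
Final: R1 = 52

52


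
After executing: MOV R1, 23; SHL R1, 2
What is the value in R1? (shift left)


Register state trace:
  MOV R1, 23  → R1 = 23
  SHL R1, 2  → R1 = 23 << 2 = 23 * 2^2 = 92
Final: R1 = 92

92


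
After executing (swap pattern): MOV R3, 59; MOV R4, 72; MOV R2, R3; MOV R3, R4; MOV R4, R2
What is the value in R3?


Register state trace (swap pattern):
  MOV R3, 59  → R3 = 59
  MOV R4, 72  → R4 = 72
  MOV R2, R3  → R2 = 59  (save R3)
  MOV R3, R4  → R3 = 72  (R3 gets R4's value)
  MOV R4, R2  → R4 = 59  (R4 gets saved value)
Final: R3 = 72

72


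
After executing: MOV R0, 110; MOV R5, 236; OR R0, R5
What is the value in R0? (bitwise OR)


Register state trace:
  MOV R0, 110  → R0 = 110 (0b01101110)
  MOV R5, 236  → R5 = 236 (0b11101100)
  OR R0, R5   → R0 = 110 OR 236 = 238 (0b11101110)
Final: R0 = 238

238


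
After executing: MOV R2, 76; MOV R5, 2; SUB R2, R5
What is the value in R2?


Register state trace:
  MOV R2, 76  → R2 = 76
  MOV R5, 2  → R5 = 2
  SUB R2, R5  → R2 = 76 - 2 = 74
Final: R2 = 74

74


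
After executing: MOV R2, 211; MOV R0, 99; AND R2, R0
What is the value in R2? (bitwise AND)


Register state trace:
  MOV R2, 211  → R2 = 211 (0b11010011)
  MOV R0, 99  → R0 = 99 (0b01100011)
  AND R2, R0  → R2 = 211 AND 99 = 67 (0b01000011)
Final: R2 = 67

67


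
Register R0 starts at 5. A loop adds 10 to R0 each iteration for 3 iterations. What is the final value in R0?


Starting value: R0 = 5
  Iter 1: R0 = 5 + 10 = 15
  Iter 2: R0 = 15 + 10 = 25
  Iter 3: R0 = 25 + 10 = 35
Final: R0 = 35

35


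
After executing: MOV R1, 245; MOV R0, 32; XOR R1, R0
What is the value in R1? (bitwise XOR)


Register state trace:
  MOV R1, 245  → R1 = 245 (0b11110101)
  MOV R0, 32  → R0 = 32 (0b00100000)
  XOR R1, R0  → R1 = 245 XOR 32 = 213 (0b11010101)
Final: R1 = 213

213


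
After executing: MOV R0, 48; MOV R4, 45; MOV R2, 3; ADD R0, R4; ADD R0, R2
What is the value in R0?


Register state trace:
  MOV R0, 48  → R0 = 48
  MOV R4, 45  → R4 = 45
  MOV R2, 3  → R2 = 3
  ADD R0, R4  → R0 = 48 + 45 = 93
  ADD R0, R2  → R0 = 93 + 3 = 96
Final: R0 = 96

96


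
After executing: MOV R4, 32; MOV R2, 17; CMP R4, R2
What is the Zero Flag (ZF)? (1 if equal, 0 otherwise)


Register state trace:
  MOV R4, 32  → R4 = 32
  MOV R2, 17  → R2 = 17
  CMP R4, R2  → computes 32 - 17 = 15
  Result is nonzero, so values are not equal
ZF = 0

0


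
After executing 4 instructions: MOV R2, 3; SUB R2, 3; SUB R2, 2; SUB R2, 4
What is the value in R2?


Register state trace:
  MOV R2, 3  → R2 = 3
  SUB R2, 3  → R2 = 3 - 3 = 0
  SUB R2, 2  → R2 = 0 - 2 = -2
  SUB R2, 4  → R2 = -2 - 4 = -6
Final: R2 = -6

-6


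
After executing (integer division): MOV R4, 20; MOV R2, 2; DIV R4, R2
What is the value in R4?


Register state trace:
  MOV R4, 20  → R4 = 20
  MOV R2, 2  → R2 = 2
  DIV R4, R2  → R4 = 20 // 2 = 10
Final: R4 = 10

10


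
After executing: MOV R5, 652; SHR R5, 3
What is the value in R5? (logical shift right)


Register state trace:
  MOV R5, 652  → R5 = 652
  SHR R5, 3  → R5 = 652 >> 3 = 652 // 2^3 = 81
Final: R5 = 81

81


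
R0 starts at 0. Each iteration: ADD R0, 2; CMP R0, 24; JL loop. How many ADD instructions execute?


Loop trace (R0 starts at 0, target 24, step 2):
  ADD #1: R0 = 0 + 2 = 2  → 2 < 24, loop
  ADD #2: R0 = 2 + 2 = 4  → 4 < 24, loop
  ADD #3: R0 = 4 + 2 = 6  → 6 < 24, loop
  ADD #4: R0 = 6 + 2 = 8  → 8 < 24, loop
  ADD #5: R0 = 8 + 2 = 10  → 10 < 24, loop
  ADD #6: R0 = 10 + 2 = 12  → 12 < 24, loop
  ADD #7: R0 = 12 + 2 = 14  → 14 < 24, loop
  ADD #8: R0 = 14 + 2 = 16  → 16 < 24, loop
  ADD #9: R0 = 16 + 2 = 18  → 18 < 24, loop
  ADD #10: R0 = 18 + 2 = 20  → 20 < 24, loop
  ADD #11: R0 = 20 + 2 = 22  → 22 < 24, loop
  ADD #12: R0 = 22 + 2 = 24  → 24 >= 24, exit
Total ADD instructions: 12

12


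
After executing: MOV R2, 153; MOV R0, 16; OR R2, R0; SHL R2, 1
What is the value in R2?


Register state trace:
  MOV R2, 153  → R2 = 153 (0b10011001)
  MOV R0, 16  → R0 = 16 (0b00010000)
  OR R2, R0  → R2 = 153 OR 16 = 153 (0b10011001)
  SHL R2, 1  → R2 = 153 << 1 = 306
Final: R2 = 306

306


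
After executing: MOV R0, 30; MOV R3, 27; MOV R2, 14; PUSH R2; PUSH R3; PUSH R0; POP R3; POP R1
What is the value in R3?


Stack trace (top is rightmost):
  MOV R0, 30  → R0 = 30
  MOV R3, 27  → R3 = 27
  MOV R2, 14  → R2 = 14
  PUSH R2  → stack: [14]
  PUSH R3  → stack: [14, 27]
  PUSH R0  → stack: [14, 27, 30]
  POP R3  → R3 = 30, stack: [14, 27]
  POP R1  → R1 = 27, stack: [14]
Final: R3 = 30

30


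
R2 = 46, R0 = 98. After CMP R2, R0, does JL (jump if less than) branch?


Trace:
  R2 = 46, R0 = 98
  CMP R2, R0  → compares 46 vs 98
  JL checks: is 46 less than 98?
  46 < 98, so condition is true
Branch taken: Yes

Yes


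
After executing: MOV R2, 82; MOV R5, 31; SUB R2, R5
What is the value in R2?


Register state trace:
  MOV R2, 82  → R2 = 82
  MOV R5, 31  → R5 = 31
  SUB R2, R5  → R2 = 82 - 31 = 51
Final: R2 = 51

51


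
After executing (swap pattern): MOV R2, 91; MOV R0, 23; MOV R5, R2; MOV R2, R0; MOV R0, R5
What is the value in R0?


Register state trace (swap pattern):
  MOV R2, 91  → R2 = 91
  MOV R0, 23  → R0 = 23
  MOV R5, R2  → R5 = 91  (save R2)
  MOV R2, R0  → R2 = 23  (R2 gets R0's value)
  MOV R0, R5  → R0 = 91  (R0 gets saved value)
Final: R0 = 91

91


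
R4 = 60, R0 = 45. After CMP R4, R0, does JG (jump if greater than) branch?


Trace:
  R4 = 60, R0 = 45
  CMP R4, R0  → compares 60 vs 45
  JG checks: is 60 greater than 45?
  60 > 45, so condition is true
Branch taken: Yes

Yes


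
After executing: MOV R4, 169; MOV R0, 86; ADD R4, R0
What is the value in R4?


Register state trace:
  MOV R4, 169  → R4 = 169
  MOV R0, 86  → R0 = 86
  ADD R4, R0  → R4 = 169 + 86 = 255
Final: R4 = 255

255


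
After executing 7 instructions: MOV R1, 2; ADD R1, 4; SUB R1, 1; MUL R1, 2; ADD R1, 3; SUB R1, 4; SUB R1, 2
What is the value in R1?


Register state trace:
  MOV R1, 2  → R1 = 2
  ADD R1, 4  → R1 = 2 + 4 = 6
  SUB R1, 1  → R1 = 6 - 1 = 5
  MUL R1, 2  → R1 = 5 * 2 = 10
  ADD R1, 3  → R1 = 10 + 3 = 13
  SUB R1, 4  → R1 = 13 - 4 = 9
  SUB R1, 2  → R1 = 9 - 2 = 7
Final: R1 = 7

7


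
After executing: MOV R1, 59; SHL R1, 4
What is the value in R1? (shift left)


Register state trace:
  MOV R1, 59  → R1 = 59
  SHL R1, 4  → R1 = 59 << 4 = 59 * 2^4 = 944
Final: R1 = 944

944


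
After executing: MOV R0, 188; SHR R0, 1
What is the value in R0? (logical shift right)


Register state trace:
  MOV R0, 188  → R0 = 188
  SHR R0, 1  → R0 = 188 >> 1 = 188 // 2^1 = 94
Final: R0 = 94

94


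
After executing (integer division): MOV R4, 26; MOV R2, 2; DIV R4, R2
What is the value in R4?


Register state trace:
  MOV R4, 26  → R4 = 26
  MOV R2, 2  → R2 = 2
  DIV R4, R2  → R4 = 26 // 2 = 13
Final: R4 = 13

13


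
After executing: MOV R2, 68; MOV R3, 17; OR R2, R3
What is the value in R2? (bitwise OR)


Register state trace:
  MOV R2, 68  → R2 = 68 (0b01000100)
  MOV R3, 17  → R3 = 17 (0b00010001)
  OR R2, R3   → R2 = 68 OR 17 = 85 (0b01010101)
Final: R2 = 85

85


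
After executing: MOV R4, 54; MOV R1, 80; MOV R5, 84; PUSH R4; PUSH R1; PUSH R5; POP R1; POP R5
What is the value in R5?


Stack trace (top is rightmost):
  MOV R4, 54  → R4 = 54
  MOV R1, 80  → R1 = 80
  MOV R5, 84  → R5 = 84
  PUSH R4  → stack: [54]
  PUSH R1  → stack: [54, 80]
  PUSH R5  → stack: [54, 80, 84]
  POP R1  → R1 = 84, stack: [54, 80]
  POP R5  → R5 = 80, stack: [54]
Final: R5 = 80

80


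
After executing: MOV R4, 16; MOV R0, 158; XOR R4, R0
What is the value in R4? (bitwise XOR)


Register state trace:
  MOV R4, 16  → R4 = 16 (0b00010000)
  MOV R0, 158  → R0 = 158 (0b10011110)
  XOR R4, R0  → R4 = 16 XOR 158 = 142 (0b10001110)
Final: R4 = 142

142


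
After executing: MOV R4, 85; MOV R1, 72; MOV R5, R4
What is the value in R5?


Register state trace:
  MOV R4, 85  → R4 = 85
  MOV R1, 72  → R1 = 72
  MOV R5, R4  → R5 = 85
Final: R5 = 85

85


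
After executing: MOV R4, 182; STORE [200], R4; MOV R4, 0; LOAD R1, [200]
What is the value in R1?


Register and memory trace:
  MOV R4, 182  → R4 = 182
  STORE [200], R4  → mem[200] = 182
  MOV R4, 0  → R4 = 0
  LOAD R1, [200]  → R1 = mem[200] = 182
Final: R1 = 182

182


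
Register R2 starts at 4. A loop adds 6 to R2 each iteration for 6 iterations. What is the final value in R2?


Starting value: R2 = 4
  Iter 1: R2 = 4 + 6 = 10
  Iter 2: R2 = 10 + 6 = 16
  Iter 3: R2 = 16 + 6 = 22
  Iter 4: R2 = 22 + 6 = 28
  Iter 5: R2 = 28 + 6 = 34
  Iter 6: R2 = 34 + 6 = 40
Final: R2 = 40

40


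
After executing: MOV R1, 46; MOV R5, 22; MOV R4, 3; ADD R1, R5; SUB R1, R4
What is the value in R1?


Register state trace:
  MOV R1, 46  → R1 = 46
  MOV R5, 22  → R5 = 22
  MOV R4, 3  → R4 = 3
  ADD R1, R5  → R1 = 46 + 22 = 68
  SUB R1, R4  → R1 = 68 - 3 = 65
Final: R1 = 65

65


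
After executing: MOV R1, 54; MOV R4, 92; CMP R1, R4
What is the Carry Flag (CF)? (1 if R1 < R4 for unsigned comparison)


Register state trace:
  MOV R1, 54  → R1 = 54
  MOV R4, 92  → R4 = 92
  CMP R1, R4  → unsigned 54 - 92: borrow occurs
  54 < 92, so CF = 1
CF = 1

1


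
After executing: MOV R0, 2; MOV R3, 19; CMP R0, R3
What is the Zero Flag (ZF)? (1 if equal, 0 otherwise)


Register state trace:
  MOV R0, 2  → R0 = 2
  MOV R3, 19  → R3 = 19
  CMP R0, R3  → computes 2 - 19 = -17
  Result is nonzero, so values are not equal
ZF = 0

0


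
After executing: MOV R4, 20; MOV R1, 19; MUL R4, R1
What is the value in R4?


Register state trace:
  MOV R4, 20  → R4 = 20
  MOV R1, 19  → R1 = 19
  MUL R4, R1  → R4 = 20 * 19 = 380
Final: R4 = 380

380


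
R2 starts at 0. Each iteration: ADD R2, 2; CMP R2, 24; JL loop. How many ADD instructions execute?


Loop trace (R2 starts at 0, target 24, step 2):
  ADD #1: R2 = 0 + 2 = 2  → 2 < 24, loop
  ADD #2: R2 = 2 + 2 = 4  → 4 < 24, loop
  ADD #3: R2 = 4 + 2 = 6  → 6 < 24, loop
  ADD #4: R2 = 6 + 2 = 8  → 8 < 24, loop
  ADD #5: R2 = 8 + 2 = 10  → 10 < 24, loop
  ADD #6: R2 = 10 + 2 = 12  → 12 < 24, loop
  ADD #7: R2 = 12 + 2 = 14  → 14 < 24, loop
  ADD #8: R2 = 14 + 2 = 16  → 16 < 24, loop
  ADD #9: R2 = 16 + 2 = 18  → 18 < 24, loop
  ADD #10: R2 = 18 + 2 = 20  → 20 < 24, loop
  ADD #11: R2 = 20 + 2 = 22  → 22 < 24, loop
  ADD #12: R2 = 22 + 2 = 24  → 24 >= 24, exit
Total ADD instructions: 12

12


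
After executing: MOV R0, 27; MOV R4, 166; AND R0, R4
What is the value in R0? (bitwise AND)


Register state trace:
  MOV R0, 27  → R0 = 27 (0b00011011)
  MOV R4, 166  → R4 = 166 (0b10100110)
  AND R0, R4  → R0 = 27 AND 166 = 2 (0b00000010)
Final: R0 = 2

2


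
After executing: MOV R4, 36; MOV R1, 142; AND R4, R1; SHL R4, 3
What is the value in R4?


Register state trace:
  MOV R4, 36  → R4 = 36 (0b00100100)
  MOV R1, 142  → R1 = 142 (0b10001110)
  AND R4, R1  → R4 = 36 AND 142 = 4 (0b00000100)
  SHL R4, 3  → R4 = 4 << 3 = 32
Final: R4 = 32

32


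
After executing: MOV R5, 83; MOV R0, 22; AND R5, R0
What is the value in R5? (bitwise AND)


Register state trace:
  MOV R5, 83  → R5 = 83 (0b01010011)
  MOV R0, 22  → R0 = 22 (0b00010110)
  AND R5, R0  → R5 = 83 AND 22 = 18 (0b00010010)
Final: R5 = 18

18


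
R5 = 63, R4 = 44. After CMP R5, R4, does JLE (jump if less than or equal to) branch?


Trace:
  R5 = 63, R4 = 44
  CMP R5, R4  → compares 63 vs 44
  JLE checks: is 63 less than or equal to 44?
  63 > 44, so condition is false
Branch taken: No

No


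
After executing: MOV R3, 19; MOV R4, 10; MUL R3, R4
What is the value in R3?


Register state trace:
  MOV R3, 19  → R3 = 19
  MOV R4, 10  → R4 = 10
  MUL R3, R4  → R3 = 19 * 10 = 190
Final: R3 = 190

190


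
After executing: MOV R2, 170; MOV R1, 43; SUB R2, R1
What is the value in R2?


Register state trace:
  MOV R2, 170  → R2 = 170
  MOV R1, 43  → R1 = 43
  SUB R2, R1  → R2 = 170 - 43 = 127
Final: R2 = 127

127


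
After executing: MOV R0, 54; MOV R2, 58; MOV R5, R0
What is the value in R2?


Register state trace:
  MOV R0, 54  → R0 = 54
  MOV R2, 58  → R2 = 58
  MOV R5, R0  → R5 = 54
Final: R2 = 58

58


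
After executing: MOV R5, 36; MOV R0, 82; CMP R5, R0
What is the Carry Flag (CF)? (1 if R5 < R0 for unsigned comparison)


Register state trace:
  MOV R5, 36  → R5 = 36
  MOV R0, 82  → R0 = 82
  CMP R5, R0  → unsigned 36 - 82: borrow occurs
  36 < 82, so CF = 1
CF = 1

1


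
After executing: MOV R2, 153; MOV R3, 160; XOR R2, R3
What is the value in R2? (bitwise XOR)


Register state trace:
  MOV R2, 153  → R2 = 153 (0b10011001)
  MOV R3, 160  → R3 = 160 (0b10100000)
  XOR R2, R3  → R2 = 153 XOR 160 = 57 (0b00111001)
Final: R2 = 57

57


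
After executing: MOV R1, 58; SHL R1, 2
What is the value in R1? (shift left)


Register state trace:
  MOV R1, 58  → R1 = 58
  SHL R1, 2  → R1 = 58 << 2 = 58 * 2^2 = 232
Final: R1 = 232

232


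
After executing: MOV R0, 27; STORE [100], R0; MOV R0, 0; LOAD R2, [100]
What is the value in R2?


Register and memory trace:
  MOV R0, 27  → R0 = 27
  STORE [100], R0  → mem[100] = 27
  MOV R0, 0  → R0 = 0
  LOAD R2, [100]  → R2 = mem[100] = 27
Final: R2 = 27

27


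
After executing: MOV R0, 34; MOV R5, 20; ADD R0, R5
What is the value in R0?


Register state trace:
  MOV R0, 34  → R0 = 34
  MOV R5, 20  → R5 = 20
  ADD R0, R5  → R0 = 34 + 20 = 54
Final: R0 = 54

54


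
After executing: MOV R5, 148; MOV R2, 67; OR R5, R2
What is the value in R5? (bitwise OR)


Register state trace:
  MOV R5, 148  → R5 = 148 (0b10010100)
  MOV R2, 67  → R2 = 67 (0b01000011)
  OR R5, R2   → R5 = 148 OR 67 = 215 (0b11010111)
Final: R5 = 215

215


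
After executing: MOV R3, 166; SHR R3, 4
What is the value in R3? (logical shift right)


Register state trace:
  MOV R3, 166  → R3 = 166
  SHR R3, 4  → R3 = 166 >> 4 = 166 // 2^4 = 10
Final: R3 = 10

10


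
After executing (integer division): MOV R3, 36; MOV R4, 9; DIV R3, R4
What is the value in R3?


Register state trace:
  MOV R3, 36  → R3 = 36
  MOV R4, 9  → R4 = 9
  DIV R3, R4  → R3 = 36 // 9 = 4
Final: R3 = 4

4


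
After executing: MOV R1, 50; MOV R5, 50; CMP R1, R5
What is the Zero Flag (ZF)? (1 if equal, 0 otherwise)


Register state trace:
  MOV R1, 50  → R1 = 50
  MOV R5, 50  → R5 = 50
  CMP R1, R5  → computes 50 - 50 = 0
  Result is zero, so values are equal
ZF = 1

1


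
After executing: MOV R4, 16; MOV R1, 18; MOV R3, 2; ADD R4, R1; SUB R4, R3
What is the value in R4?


Register state trace:
  MOV R4, 16  → R4 = 16
  MOV R1, 18  → R1 = 18
  MOV R3, 2  → R3 = 2
  ADD R4, R1  → R4 = 16 + 18 = 34
  SUB R4, R3  → R4 = 34 - 2 = 32
Final: R4 = 32

32


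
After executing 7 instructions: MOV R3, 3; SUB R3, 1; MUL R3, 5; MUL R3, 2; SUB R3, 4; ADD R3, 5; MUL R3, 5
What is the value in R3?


Register state trace:
  MOV R3, 3  → R3 = 3
  SUB R3, 1  → R3 = 3 - 1 = 2
  MUL R3, 5  → R3 = 2 * 5 = 10
  MUL R3, 2  → R3 = 10 * 2 = 20
  SUB R3, 4  → R3 = 20 - 4 = 16
  ADD R3, 5  → R3 = 16 + 5 = 21
  MUL R3, 5  → R3 = 21 * 5 = 105
Final: R3 = 105

105


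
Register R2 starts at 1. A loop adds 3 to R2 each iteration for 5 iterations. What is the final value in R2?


Starting value: R2 = 1
  Iter 1: R2 = 1 + 3 = 4
  Iter 2: R2 = 4 + 3 = 7
  Iter 3: R2 = 7 + 3 = 10
  Iter 4: R2 = 10 + 3 = 13
  Iter 5: R2 = 13 + 3 = 16
Final: R2 = 16

16


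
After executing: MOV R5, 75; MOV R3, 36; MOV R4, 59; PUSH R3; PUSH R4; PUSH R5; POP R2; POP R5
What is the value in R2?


Stack trace (top is rightmost):
  MOV R5, 75  → R5 = 75
  MOV R3, 36  → R3 = 36
  MOV R4, 59  → R4 = 59
  PUSH R3  → stack: [36]
  PUSH R4  → stack: [36, 59]
  PUSH R5  → stack: [36, 59, 75]
  POP R2  → R2 = 75, stack: [36, 59]
  POP R5  → R5 = 59, stack: [36]
Final: R2 = 75

75


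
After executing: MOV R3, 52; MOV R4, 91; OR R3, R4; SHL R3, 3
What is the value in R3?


Register state trace:
  MOV R3, 52  → R3 = 52 (0b00110100)
  MOV R4, 91  → R4 = 91 (0b01011011)
  OR R3, R4  → R3 = 52 OR 91 = 127 (0b01111111)
  SHL R3, 3  → R3 = 127 << 3 = 1016
Final: R3 = 1016

1016


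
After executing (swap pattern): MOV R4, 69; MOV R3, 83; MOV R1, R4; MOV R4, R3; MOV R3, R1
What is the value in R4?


Register state trace (swap pattern):
  MOV R4, 69  → R4 = 69
  MOV R3, 83  → R3 = 83
  MOV R1, R4  → R1 = 69  (save R4)
  MOV R4, R3  → R4 = 83  (R4 gets R3's value)
  MOV R3, R1  → R3 = 69  (R3 gets saved value)
Final: R4 = 83

83


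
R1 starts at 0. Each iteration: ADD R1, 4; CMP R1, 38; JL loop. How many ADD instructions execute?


Loop trace (R1 starts at 0, target 38, step 4):
  ADD #1: R1 = 0 + 4 = 4  → 4 < 38, loop
  ADD #2: R1 = 4 + 4 = 8  → 8 < 38, loop
  ADD #3: R1 = 8 + 4 = 12  → 12 < 38, loop
  ADD #4: R1 = 12 + 4 = 16  → 16 < 38, loop
  ADD #5: R1 = 16 + 4 = 20  → 20 < 38, loop
  ADD #6: R1 = 20 + 4 = 24  → 24 < 38, loop
  ADD #7: R1 = 24 + 4 = 28  → 28 < 38, loop
  ADD #8: R1 = 28 + 4 = 32  → 32 < 38, loop
  ADD #9: R1 = 32 + 4 = 36  → 36 < 38, loop
  ADD #10: R1 = 36 + 4 = 40  → 40 >= 38, exit
Total ADD instructions: 10

10


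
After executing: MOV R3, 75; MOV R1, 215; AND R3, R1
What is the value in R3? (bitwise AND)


Register state trace:
  MOV R3, 75  → R3 = 75 (0b01001011)
  MOV R1, 215  → R1 = 215 (0b11010111)
  AND R3, R1  → R3 = 75 AND 215 = 67 (0b01000011)
Final: R3 = 67

67


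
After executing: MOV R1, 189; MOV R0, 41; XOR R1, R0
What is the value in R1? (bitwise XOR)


Register state trace:
  MOV R1, 189  → R1 = 189 (0b10111101)
  MOV R0, 41  → R0 = 41 (0b00101001)
  XOR R1, R0  → R1 = 189 XOR 41 = 148 (0b10010100)
Final: R1 = 148

148


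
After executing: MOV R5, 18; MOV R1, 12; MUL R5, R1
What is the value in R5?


Register state trace:
  MOV R5, 18  → R5 = 18
  MOV R1, 12  → R1 = 12
  MUL R5, R1  → R5 = 18 * 12 = 216
Final: R5 = 216

216


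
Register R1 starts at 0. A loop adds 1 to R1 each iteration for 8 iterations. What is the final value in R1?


Starting value: R1 = 0
  Iter 1: R1 = 0 + 1 = 1
  Iter 2: R1 = 1 + 1 = 2
  Iter 3: R1 = 2 + 1 = 3
  Iter 4: R1 = 3 + 1 = 4
  Iter 5: R1 = 4 + 1 = 5
  Iter 6: R1 = 5 + 1 = 6
  Iter 7: R1 = 6 + 1 = 7
  Iter 8: R1 = 7 + 1 = 8
Final: R1 = 8

8


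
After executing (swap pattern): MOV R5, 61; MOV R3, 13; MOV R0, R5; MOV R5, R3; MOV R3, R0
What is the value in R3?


Register state trace (swap pattern):
  MOV R5, 61  → R5 = 61
  MOV R3, 13  → R3 = 13
  MOV R0, R5  → R0 = 61  (save R5)
  MOV R5, R3  → R5 = 13  (R5 gets R3's value)
  MOV R3, R0  → R3 = 61  (R3 gets saved value)
Final: R3 = 61

61


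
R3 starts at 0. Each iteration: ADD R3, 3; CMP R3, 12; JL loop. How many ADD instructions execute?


Loop trace (R3 starts at 0, target 12, step 3):
  ADD #1: R3 = 0 + 3 = 3  → 3 < 12, loop
  ADD #2: R3 = 3 + 3 = 6  → 6 < 12, loop
  ADD #3: R3 = 6 + 3 = 9  → 9 < 12, loop
  ADD #4: R3 = 9 + 3 = 12  → 12 >= 12, exit
Total ADD instructions: 4

4


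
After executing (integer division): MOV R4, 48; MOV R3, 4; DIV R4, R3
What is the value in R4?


Register state trace:
  MOV R4, 48  → R4 = 48
  MOV R3, 4  → R3 = 4
  DIV R4, R3  → R4 = 48 // 4 = 12
Final: R4 = 12

12


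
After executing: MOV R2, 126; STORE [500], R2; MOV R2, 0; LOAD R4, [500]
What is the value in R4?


Register and memory trace:
  MOV R2, 126  → R2 = 126
  STORE [500], R2  → mem[500] = 126
  MOV R2, 0  → R2 = 0
  LOAD R4, [500]  → R4 = mem[500] = 126
Final: R4 = 126

126


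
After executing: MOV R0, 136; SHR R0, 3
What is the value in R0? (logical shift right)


Register state trace:
  MOV R0, 136  → R0 = 136
  SHR R0, 3  → R0 = 136 >> 3 = 136 // 2^3 = 17
Final: R0 = 17

17


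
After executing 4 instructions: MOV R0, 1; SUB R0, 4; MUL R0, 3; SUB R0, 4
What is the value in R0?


Register state trace:
  MOV R0, 1  → R0 = 1
  SUB R0, 4  → R0 = 1 - 4 = -3
  MUL R0, 3  → R0 = -3 * 3 = -9
  SUB R0, 4  → R0 = -9 - 4 = -13
Final: R0 = -13

-13


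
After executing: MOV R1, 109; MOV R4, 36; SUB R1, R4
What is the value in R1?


Register state trace:
  MOV R1, 109  → R1 = 109
  MOV R4, 36  → R4 = 36
  SUB R1, R4  → R1 = 109 - 36 = 73
Final: R1 = 73

73


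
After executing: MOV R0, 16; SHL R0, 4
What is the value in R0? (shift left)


Register state trace:
  MOV R0, 16  → R0 = 16
  SHL R0, 4  → R0 = 16 << 4 = 16 * 2^4 = 256
Final: R0 = 256

256


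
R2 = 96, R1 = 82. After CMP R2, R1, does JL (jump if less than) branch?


Trace:
  R2 = 96, R1 = 82
  CMP R2, R1  → compares 96 vs 82
  JL checks: is 96 less than 82?
  96 > 82, so condition is false
Branch taken: No

No


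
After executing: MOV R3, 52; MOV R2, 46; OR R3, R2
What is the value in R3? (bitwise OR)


Register state trace:
  MOV R3, 52  → R3 = 52 (0b00110100)
  MOV R2, 46  → R2 = 46 (0b00101110)
  OR R3, R2   → R3 = 52 OR 46 = 62 (0b00111110)
Final: R3 = 62

62


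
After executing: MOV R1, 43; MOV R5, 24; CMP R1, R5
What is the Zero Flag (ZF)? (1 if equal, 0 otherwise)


Register state trace:
  MOV R1, 43  → R1 = 43
  MOV R5, 24  → R5 = 24
  CMP R1, R5  → computes 43 - 24 = 19
  Result is nonzero, so values are not equal
ZF = 0

0


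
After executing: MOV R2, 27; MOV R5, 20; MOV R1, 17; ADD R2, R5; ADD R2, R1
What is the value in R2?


Register state trace:
  MOV R2, 27  → R2 = 27
  MOV R5, 20  → R5 = 20
  MOV R1, 17  → R1 = 17
  ADD R2, R5  → R2 = 27 + 20 = 47
  ADD R2, R1  → R2 = 47 + 17 = 64
Final: R2 = 64

64
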